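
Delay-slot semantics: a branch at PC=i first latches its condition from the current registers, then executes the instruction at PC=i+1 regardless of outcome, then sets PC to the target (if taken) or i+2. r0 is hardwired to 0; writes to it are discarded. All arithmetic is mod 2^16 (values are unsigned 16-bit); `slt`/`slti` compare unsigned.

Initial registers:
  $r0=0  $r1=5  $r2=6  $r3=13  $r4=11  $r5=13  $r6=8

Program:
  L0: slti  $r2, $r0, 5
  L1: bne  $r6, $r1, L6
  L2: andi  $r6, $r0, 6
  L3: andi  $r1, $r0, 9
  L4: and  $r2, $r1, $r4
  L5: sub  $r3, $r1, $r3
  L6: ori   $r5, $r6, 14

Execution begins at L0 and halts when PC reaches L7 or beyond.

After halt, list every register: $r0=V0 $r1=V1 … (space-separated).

$r0=0 $r1=5 $r2=1 $r3=13 $r4=11 $r5=14 $r6=0

PC=0  slti  $r2, $r0, 5      | $r0=0 $r1=5 $r2=1 $r3=13 $r4=11 $r5=13 $r6=8
PC=1  bne  $r6, $r1, L6      | $r0=0 $r1=5 $r2=1 $r3=13 $r4=11 $r5=13 $r6=8  [TAKEN]
PC=2  andi  $r6, $r0, 6      | $r0=0 $r1=5 $r2=1 $r3=13 $r4=11 $r5=13 $r6=0
PC=6  ori   $r5, $r6, 14     | $r0=0 $r1=5 $r2=1 $r3=13 $r4=11 $r5=14 $r6=0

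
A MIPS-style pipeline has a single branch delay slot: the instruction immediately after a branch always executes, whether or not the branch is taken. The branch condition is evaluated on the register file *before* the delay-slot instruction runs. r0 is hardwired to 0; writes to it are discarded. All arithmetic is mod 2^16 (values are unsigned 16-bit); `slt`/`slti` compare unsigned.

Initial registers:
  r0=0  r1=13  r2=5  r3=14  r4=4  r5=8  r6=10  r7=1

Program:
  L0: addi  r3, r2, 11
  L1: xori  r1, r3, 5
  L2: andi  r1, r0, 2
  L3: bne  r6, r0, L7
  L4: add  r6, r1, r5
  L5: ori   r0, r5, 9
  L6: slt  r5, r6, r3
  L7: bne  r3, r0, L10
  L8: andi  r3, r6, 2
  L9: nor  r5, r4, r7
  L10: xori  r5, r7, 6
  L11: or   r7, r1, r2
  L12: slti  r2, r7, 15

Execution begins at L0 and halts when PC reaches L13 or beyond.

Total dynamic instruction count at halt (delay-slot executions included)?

#0 addi  r3, r2, 11 ; 0/13/5/16/4/8/10/1
#1 xori  r1, r3, 5 ; 0/21/5/16/4/8/10/1
#2 andi  r1, r0, 2 ; 0/0/5/16/4/8/10/1
#3 bne  r6, r0, L7 ; 0/0/5/16/4/8/10/1 ; →target
#4 add  r6, r1, r5 ; 0/0/5/16/4/8/8/1
#7 bne  r3, r0, L10 ; 0/0/5/16/4/8/8/1 ; →target
#8 andi  r3, r6, 2 ; 0/0/5/0/4/8/8/1
#10 xori  r5, r7, 6 ; 0/0/5/0/4/7/8/1
#11 or   r7, r1, r2 ; 0/0/5/0/4/7/8/5
#12 slti  r2, r7, 15 ; 0/0/1/0/4/7/8/5

10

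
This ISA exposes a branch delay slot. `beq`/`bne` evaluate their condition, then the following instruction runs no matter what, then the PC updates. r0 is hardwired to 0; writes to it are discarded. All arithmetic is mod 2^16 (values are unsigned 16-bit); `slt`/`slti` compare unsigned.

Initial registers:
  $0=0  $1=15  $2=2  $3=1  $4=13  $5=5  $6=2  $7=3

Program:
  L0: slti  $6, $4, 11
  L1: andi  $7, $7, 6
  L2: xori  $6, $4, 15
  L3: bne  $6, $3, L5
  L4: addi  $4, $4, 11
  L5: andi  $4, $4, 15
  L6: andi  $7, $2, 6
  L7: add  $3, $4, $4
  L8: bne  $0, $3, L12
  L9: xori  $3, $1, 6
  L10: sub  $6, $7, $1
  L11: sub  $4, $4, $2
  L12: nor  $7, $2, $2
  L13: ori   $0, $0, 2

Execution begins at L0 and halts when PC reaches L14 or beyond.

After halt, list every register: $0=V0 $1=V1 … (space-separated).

  step pc=0: slti  $6, $4, 11  regs=(0,15,2,1,13,5,0,3)
  step pc=1: andi  $7, $7, 6  regs=(0,15,2,1,13,5,0,2)
  step pc=2: xori  $6, $4, 15  regs=(0,15,2,1,13,5,2,2)
  step pc=3: bne  $6, $3, L5  cond=T  regs=(0,15,2,1,13,5,2,2)
  step pc=4: addi  $4, $4, 11  regs=(0,15,2,1,24,5,2,2)
  step pc=5: andi  $4, $4, 15  regs=(0,15,2,1,8,5,2,2)
  step pc=6: andi  $7, $2, 6  regs=(0,15,2,1,8,5,2,2)
  step pc=7: add  $3, $4, $4  regs=(0,15,2,16,8,5,2,2)
  step pc=8: bne  $0, $3, L12  cond=T  regs=(0,15,2,16,8,5,2,2)
  step pc=9: xori  $3, $1, 6  regs=(0,15,2,9,8,5,2,2)
  step pc=12: nor  $7, $2, $2  regs=(0,15,2,9,8,5,2,65533)
  step pc=13: ori   $0, $0, 2  regs=(0,15,2,9,8,5,2,65533)

$0=0 $1=15 $2=2 $3=9 $4=8 $5=5 $6=2 $7=65533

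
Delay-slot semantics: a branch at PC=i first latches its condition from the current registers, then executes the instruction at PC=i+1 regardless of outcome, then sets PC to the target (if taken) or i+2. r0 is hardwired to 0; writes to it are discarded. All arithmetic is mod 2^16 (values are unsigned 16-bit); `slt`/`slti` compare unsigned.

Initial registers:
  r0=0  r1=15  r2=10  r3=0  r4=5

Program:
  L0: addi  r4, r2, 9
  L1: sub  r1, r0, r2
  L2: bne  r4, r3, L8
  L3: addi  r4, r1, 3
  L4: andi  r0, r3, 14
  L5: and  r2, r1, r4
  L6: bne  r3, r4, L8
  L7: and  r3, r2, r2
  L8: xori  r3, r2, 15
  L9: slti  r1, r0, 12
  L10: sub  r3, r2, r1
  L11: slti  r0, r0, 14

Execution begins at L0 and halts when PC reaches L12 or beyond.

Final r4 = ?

65529

#0 addi  r4, r2, 9 ; 0/15/10/0/19
#1 sub  r1, r0, r2 ; 0/65526/10/0/19
#2 bne  r4, r3, L8 ; 0/65526/10/0/19 ; →target
#3 addi  r4, r1, 3 ; 0/65526/10/0/65529
#8 xori  r3, r2, 15 ; 0/65526/10/5/65529
#9 slti  r1, r0, 12 ; 0/1/10/5/65529
#10 sub  r3, r2, r1 ; 0/1/10/9/65529
#11 slti  r0, r0, 14 ; 0/1/10/9/65529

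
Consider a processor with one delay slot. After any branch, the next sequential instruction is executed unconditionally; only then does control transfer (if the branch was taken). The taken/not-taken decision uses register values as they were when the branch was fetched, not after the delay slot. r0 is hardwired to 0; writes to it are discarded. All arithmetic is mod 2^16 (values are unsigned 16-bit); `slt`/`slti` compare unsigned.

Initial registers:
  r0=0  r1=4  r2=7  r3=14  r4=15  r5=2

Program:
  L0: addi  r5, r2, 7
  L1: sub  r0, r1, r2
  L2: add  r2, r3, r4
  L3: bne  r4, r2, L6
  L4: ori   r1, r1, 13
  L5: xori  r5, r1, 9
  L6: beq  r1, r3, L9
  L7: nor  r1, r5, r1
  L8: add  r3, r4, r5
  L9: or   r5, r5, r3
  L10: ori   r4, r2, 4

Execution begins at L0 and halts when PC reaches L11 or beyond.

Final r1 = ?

  step pc=0: addi  r5, r2, 7  regs=(0,4,7,14,15,14)
  step pc=1: sub  r0, r1, r2  regs=(0,4,7,14,15,14)
  step pc=2: add  r2, r3, r4  regs=(0,4,29,14,15,14)
  step pc=3: bne  r4, r2, L6  cond=T  regs=(0,4,29,14,15,14)
  step pc=4: ori   r1, r1, 13  regs=(0,13,29,14,15,14)
  step pc=6: beq  r1, r3, L9  cond=F  regs=(0,13,29,14,15,14)
  step pc=7: nor  r1, r5, r1  regs=(0,65520,29,14,15,14)
  step pc=8: add  r3, r4, r5  regs=(0,65520,29,29,15,14)
  step pc=9: or   r5, r5, r3  regs=(0,65520,29,29,15,31)
  step pc=10: ori   r4, r2, 4  regs=(0,65520,29,29,29,31)

65520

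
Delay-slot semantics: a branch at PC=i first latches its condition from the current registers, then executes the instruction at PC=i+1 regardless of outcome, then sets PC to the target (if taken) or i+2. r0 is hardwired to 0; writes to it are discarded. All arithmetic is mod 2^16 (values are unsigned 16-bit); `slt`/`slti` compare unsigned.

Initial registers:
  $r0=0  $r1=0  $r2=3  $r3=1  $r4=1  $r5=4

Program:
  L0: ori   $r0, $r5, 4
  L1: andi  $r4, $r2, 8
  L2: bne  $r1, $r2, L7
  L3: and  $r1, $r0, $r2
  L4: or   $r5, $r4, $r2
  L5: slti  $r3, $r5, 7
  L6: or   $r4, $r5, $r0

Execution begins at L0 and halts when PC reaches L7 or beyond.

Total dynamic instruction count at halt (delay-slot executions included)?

  step pc=0: ori   $r0, $r5, 4  regs=(0,0,3,1,1,4)
  step pc=1: andi  $r4, $r2, 8  regs=(0,0,3,1,0,4)
  step pc=2: bne  $r1, $r2, L7  cond=T  regs=(0,0,3,1,0,4)
  step pc=3: and  $r1, $r0, $r2  regs=(0,0,3,1,0,4)

4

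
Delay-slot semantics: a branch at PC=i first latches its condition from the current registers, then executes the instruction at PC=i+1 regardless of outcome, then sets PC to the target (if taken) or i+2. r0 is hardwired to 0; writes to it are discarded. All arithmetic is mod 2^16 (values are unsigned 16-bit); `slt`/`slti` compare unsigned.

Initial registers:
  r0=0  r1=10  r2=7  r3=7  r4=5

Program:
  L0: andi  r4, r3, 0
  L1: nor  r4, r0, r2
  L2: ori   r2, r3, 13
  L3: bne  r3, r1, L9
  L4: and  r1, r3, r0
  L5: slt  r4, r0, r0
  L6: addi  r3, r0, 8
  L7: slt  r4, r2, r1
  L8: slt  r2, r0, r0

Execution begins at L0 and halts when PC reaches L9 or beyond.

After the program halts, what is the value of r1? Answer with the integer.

  step pc=0: andi  r4, r3, 0  regs=(0,10,7,7,0)
  step pc=1: nor  r4, r0, r2  regs=(0,10,7,7,65528)
  step pc=2: ori   r2, r3, 13  regs=(0,10,15,7,65528)
  step pc=3: bne  r3, r1, L9  cond=T  regs=(0,10,15,7,65528)
  step pc=4: and  r1, r3, r0  regs=(0,0,15,7,65528)

0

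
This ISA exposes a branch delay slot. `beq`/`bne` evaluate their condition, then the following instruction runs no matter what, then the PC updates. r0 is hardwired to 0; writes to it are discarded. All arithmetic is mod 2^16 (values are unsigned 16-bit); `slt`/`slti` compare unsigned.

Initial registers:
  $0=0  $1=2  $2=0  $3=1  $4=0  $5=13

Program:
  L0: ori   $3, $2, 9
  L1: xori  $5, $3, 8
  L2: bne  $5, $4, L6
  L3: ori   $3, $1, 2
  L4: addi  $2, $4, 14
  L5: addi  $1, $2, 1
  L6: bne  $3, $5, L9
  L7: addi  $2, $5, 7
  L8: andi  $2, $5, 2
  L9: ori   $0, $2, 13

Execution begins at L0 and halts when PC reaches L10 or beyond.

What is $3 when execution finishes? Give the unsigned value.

2

PC=0  ori   $3, $2, 9        | $0=0 $1=2 $2=0 $3=9 $4=0 $5=13
PC=1  xori  $5, $3, 8        | $0=0 $1=2 $2=0 $3=9 $4=0 $5=1
PC=2  bne  $5, $4, L6        | $0=0 $1=2 $2=0 $3=9 $4=0 $5=1  [TAKEN]
PC=3  ori   $3, $1, 2        | $0=0 $1=2 $2=0 $3=2 $4=0 $5=1
PC=6  bne  $3, $5, L9        | $0=0 $1=2 $2=0 $3=2 $4=0 $5=1  [TAKEN]
PC=7  addi  $2, $5, 7        | $0=0 $1=2 $2=8 $3=2 $4=0 $5=1
PC=9  ori   $0, $2, 13       | $0=0 $1=2 $2=8 $3=2 $4=0 $5=1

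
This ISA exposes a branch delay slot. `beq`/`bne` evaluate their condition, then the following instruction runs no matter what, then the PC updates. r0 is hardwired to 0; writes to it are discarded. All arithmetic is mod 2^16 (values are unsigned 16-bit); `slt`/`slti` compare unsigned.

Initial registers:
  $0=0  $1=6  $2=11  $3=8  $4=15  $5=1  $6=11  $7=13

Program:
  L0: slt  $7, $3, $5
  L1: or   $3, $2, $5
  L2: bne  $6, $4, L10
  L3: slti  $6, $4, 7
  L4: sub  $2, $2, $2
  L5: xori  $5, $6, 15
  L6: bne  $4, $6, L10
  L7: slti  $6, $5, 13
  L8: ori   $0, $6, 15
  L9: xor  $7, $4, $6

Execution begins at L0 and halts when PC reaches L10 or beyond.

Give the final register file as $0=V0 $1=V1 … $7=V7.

#0 slt  $7, $3, $5 ; 0/6/11/8/15/1/11/0
#1 or   $3, $2, $5 ; 0/6/11/11/15/1/11/0
#2 bne  $6, $4, L10 ; 0/6/11/11/15/1/11/0 ; →target
#3 slti  $6, $4, 7 ; 0/6/11/11/15/1/0/0

$0=0 $1=6 $2=11 $3=11 $4=15 $5=1 $6=0 $7=0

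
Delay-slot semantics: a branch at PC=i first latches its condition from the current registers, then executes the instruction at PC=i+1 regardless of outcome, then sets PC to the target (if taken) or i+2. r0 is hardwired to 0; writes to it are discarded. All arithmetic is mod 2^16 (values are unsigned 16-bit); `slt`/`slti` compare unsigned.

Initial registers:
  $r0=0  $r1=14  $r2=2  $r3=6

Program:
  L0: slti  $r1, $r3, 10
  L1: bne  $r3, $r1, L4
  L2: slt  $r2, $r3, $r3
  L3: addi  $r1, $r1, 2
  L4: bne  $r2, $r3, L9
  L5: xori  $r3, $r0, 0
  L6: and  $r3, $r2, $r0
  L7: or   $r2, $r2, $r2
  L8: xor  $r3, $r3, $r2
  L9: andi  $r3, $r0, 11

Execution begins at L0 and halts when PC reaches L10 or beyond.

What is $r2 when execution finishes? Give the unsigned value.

0

PC=0  slti  $r1, $r3, 10     | $r0=0 $r1=1 $r2=2 $r3=6
PC=1  bne  $r3, $r1, L4      | $r0=0 $r1=1 $r2=2 $r3=6  [TAKEN]
PC=2  slt  $r2, $r3, $r3     | $r0=0 $r1=1 $r2=0 $r3=6
PC=4  bne  $r2, $r3, L9      | $r0=0 $r1=1 $r2=0 $r3=6  [TAKEN]
PC=5  xori  $r3, $r0, 0      | $r0=0 $r1=1 $r2=0 $r3=0
PC=9  andi  $r3, $r0, 11     | $r0=0 $r1=1 $r2=0 $r3=0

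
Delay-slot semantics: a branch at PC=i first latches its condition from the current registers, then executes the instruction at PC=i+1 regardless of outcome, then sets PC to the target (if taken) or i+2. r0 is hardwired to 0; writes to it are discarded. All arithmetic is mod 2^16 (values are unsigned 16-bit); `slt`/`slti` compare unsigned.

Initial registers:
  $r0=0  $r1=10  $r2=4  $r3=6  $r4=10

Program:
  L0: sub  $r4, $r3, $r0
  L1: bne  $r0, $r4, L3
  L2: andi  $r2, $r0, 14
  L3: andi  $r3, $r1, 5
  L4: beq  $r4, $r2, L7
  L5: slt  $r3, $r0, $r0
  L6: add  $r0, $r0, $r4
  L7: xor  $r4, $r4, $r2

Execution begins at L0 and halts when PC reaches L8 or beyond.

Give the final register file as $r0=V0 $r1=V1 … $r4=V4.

$r0=0 $r1=10 $r2=0 $r3=0 $r4=6

[0] sub  $r4, $r3, $r0  →  {$r0:0, $r1:10, $r2:4, $r3:6, $r4:6}
[1] bne  $r0, $r4, L3  →  {$r0:0, $r1:10, $r2:4, $r3:6, $r4:6}  ⟨branch taken⟩
[2] andi  $r2, $r0, 14  →  {$r0:0, $r1:10, $r2:0, $r3:6, $r4:6}
[3] andi  $r3, $r1, 5  →  {$r0:0, $r1:10, $r2:0, $r3:0, $r4:6}
[4] beq  $r4, $r2, L7  →  {$r0:0, $r1:10, $r2:0, $r3:0, $r4:6}  ⟨branch fallthrough⟩
[5] slt  $r3, $r0, $r0  →  {$r0:0, $r1:10, $r2:0, $r3:0, $r4:6}
[6] add  $r0, $r0, $r4  →  {$r0:0, $r1:10, $r2:0, $r3:0, $r4:6}
[7] xor  $r4, $r4, $r2  →  {$r0:0, $r1:10, $r2:0, $r3:0, $r4:6}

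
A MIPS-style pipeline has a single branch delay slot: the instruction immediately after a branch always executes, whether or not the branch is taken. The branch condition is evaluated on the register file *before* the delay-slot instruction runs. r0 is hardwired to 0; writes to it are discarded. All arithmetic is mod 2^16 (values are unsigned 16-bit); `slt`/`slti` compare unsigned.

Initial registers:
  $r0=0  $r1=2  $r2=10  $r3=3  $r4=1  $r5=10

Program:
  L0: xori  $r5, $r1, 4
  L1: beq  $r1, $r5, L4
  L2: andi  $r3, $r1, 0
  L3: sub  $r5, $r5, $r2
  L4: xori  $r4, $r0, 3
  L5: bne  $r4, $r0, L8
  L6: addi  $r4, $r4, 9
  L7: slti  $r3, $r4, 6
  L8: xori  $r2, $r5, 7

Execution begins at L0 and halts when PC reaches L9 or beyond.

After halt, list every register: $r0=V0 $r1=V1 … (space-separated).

#0 xori  $r5, $r1, 4 ; 0/2/10/3/1/6
#1 beq  $r1, $r5, L4 ; 0/2/10/3/1/6 ; →fallthru
#2 andi  $r3, $r1, 0 ; 0/2/10/0/1/6
#3 sub  $r5, $r5, $r2 ; 0/2/10/0/1/65532
#4 xori  $r4, $r0, 3 ; 0/2/10/0/3/65532
#5 bne  $r4, $r0, L8 ; 0/2/10/0/3/65532 ; →target
#6 addi  $r4, $r4, 9 ; 0/2/10/0/12/65532
#8 xori  $r2, $r5, 7 ; 0/2/65531/0/12/65532

$r0=0 $r1=2 $r2=65531 $r3=0 $r4=12 $r5=65532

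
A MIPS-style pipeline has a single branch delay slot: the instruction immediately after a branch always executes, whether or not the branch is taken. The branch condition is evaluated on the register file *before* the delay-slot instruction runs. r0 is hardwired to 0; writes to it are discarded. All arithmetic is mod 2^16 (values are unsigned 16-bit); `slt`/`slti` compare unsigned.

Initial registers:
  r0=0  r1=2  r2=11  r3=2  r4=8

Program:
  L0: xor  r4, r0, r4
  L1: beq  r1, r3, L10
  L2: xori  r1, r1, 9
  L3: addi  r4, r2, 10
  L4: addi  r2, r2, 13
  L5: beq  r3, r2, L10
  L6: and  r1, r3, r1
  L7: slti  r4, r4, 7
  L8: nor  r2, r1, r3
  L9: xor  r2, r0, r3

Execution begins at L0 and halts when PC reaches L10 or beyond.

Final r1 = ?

11

PC=0  xor  r4, r0, r4        | r0=0 r1=2 r2=11 r3=2 r4=8
PC=1  beq  r1, r3, L10       | r0=0 r1=2 r2=11 r3=2 r4=8  [TAKEN]
PC=2  xori  r1, r1, 9        | r0=0 r1=11 r2=11 r3=2 r4=8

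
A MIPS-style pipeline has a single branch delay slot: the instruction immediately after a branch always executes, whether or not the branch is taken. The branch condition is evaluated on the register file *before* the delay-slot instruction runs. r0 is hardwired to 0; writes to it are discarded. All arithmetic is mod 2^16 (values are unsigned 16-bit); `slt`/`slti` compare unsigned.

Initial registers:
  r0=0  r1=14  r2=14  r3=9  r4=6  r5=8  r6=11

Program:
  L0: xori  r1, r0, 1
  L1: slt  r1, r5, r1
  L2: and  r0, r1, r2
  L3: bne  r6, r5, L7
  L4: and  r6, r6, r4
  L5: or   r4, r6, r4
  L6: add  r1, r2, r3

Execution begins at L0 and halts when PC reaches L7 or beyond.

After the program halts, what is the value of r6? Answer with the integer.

[0] xori  r1, r0, 1  →  {r0:0, r1:1, r2:14, r3:9, r4:6, r5:8, r6:11}
[1] slt  r1, r5, r1  →  {r0:0, r1:0, r2:14, r3:9, r4:6, r5:8, r6:11}
[2] and  r0, r1, r2  →  {r0:0, r1:0, r2:14, r3:9, r4:6, r5:8, r6:11}
[3] bne  r6, r5, L7  →  {r0:0, r1:0, r2:14, r3:9, r4:6, r5:8, r6:11}  ⟨branch taken⟩
[4] and  r6, r6, r4  →  {r0:0, r1:0, r2:14, r3:9, r4:6, r5:8, r6:2}

2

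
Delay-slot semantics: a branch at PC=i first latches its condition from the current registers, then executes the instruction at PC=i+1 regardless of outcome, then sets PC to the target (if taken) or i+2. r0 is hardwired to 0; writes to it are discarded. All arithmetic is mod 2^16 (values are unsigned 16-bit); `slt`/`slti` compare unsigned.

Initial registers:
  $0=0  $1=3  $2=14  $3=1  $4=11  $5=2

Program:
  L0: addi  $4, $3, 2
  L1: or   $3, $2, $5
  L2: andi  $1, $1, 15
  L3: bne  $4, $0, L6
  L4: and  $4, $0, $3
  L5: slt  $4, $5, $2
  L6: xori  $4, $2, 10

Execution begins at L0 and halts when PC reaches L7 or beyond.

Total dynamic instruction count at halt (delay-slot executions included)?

  step pc=0: addi  $4, $3, 2  regs=(0,3,14,1,3,2)
  step pc=1: or   $3, $2, $5  regs=(0,3,14,14,3,2)
  step pc=2: andi  $1, $1, 15  regs=(0,3,14,14,3,2)
  step pc=3: bne  $4, $0, L6  cond=T  regs=(0,3,14,14,3,2)
  step pc=4: and  $4, $0, $3  regs=(0,3,14,14,0,2)
  step pc=6: xori  $4, $2, 10  regs=(0,3,14,14,4,2)

6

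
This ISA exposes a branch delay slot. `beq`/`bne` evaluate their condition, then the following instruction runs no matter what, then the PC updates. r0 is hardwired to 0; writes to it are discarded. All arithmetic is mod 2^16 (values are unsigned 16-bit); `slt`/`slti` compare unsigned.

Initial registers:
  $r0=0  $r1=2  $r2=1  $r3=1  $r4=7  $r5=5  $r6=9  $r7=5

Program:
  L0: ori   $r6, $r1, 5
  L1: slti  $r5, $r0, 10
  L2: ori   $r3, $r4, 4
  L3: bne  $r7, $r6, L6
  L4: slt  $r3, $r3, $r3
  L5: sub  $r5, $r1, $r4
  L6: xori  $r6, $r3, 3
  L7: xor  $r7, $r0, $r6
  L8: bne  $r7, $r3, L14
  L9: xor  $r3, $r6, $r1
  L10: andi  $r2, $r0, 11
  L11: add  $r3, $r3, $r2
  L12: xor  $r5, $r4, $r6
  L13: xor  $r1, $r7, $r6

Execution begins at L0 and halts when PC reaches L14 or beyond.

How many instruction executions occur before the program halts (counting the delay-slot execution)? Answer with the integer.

9

#0 ori   $r6, $r1, 5 ; 0/2/1/1/7/5/7/5
#1 slti  $r5, $r0, 10 ; 0/2/1/1/7/1/7/5
#2 ori   $r3, $r4, 4 ; 0/2/1/7/7/1/7/5
#3 bne  $r7, $r6, L6 ; 0/2/1/7/7/1/7/5 ; →target
#4 slt  $r3, $r3, $r3 ; 0/2/1/0/7/1/7/5
#6 xori  $r6, $r3, 3 ; 0/2/1/0/7/1/3/5
#7 xor  $r7, $r0, $r6 ; 0/2/1/0/7/1/3/3
#8 bne  $r7, $r3, L14 ; 0/2/1/0/7/1/3/3 ; →target
#9 xor  $r3, $r6, $r1 ; 0/2/1/1/7/1/3/3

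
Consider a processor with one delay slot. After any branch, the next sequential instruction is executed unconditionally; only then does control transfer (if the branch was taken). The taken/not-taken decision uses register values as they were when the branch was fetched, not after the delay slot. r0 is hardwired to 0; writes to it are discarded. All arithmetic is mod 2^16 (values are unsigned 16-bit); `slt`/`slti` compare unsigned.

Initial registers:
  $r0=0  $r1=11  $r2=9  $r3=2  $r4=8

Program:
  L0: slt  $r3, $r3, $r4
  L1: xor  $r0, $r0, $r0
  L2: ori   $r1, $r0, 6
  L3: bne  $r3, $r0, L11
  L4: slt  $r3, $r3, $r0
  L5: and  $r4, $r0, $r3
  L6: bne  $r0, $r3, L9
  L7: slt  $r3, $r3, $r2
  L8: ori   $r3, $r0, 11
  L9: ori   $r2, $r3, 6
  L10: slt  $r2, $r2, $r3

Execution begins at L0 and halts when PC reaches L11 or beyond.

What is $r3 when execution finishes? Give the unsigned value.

0

  step pc=0: slt  $r3, $r3, $r4  regs=(0,11,9,1,8)
  step pc=1: xor  $r0, $r0, $r0  regs=(0,11,9,1,8)
  step pc=2: ori   $r1, $r0, 6  regs=(0,6,9,1,8)
  step pc=3: bne  $r3, $r0, L11  cond=T  regs=(0,6,9,1,8)
  step pc=4: slt  $r3, $r3, $r0  regs=(0,6,9,0,8)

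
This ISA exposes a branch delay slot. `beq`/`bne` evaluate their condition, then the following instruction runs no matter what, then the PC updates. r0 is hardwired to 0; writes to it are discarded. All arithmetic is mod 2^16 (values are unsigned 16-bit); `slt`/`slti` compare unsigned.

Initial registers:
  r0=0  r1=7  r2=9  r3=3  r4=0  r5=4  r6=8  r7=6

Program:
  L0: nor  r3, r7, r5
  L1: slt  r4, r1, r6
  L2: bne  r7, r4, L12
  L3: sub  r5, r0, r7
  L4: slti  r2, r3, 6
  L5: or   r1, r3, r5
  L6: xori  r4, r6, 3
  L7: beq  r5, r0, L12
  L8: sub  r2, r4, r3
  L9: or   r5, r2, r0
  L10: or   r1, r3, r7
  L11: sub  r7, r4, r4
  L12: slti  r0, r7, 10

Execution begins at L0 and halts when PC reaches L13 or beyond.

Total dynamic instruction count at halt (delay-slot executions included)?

5

PC=0  nor  r3, r7, r5        | r0=0 r1=7 r2=9 r3=65529 r4=0 r5=4 r6=8 r7=6
PC=1  slt  r4, r1, r6        | r0=0 r1=7 r2=9 r3=65529 r4=1 r5=4 r6=8 r7=6
PC=2  bne  r7, r4, L12       | r0=0 r1=7 r2=9 r3=65529 r4=1 r5=4 r6=8 r7=6  [TAKEN]
PC=3  sub  r5, r0, r7        | r0=0 r1=7 r2=9 r3=65529 r4=1 r5=65530 r6=8 r7=6
PC=12 slti  r0, r7, 10       | r0=0 r1=7 r2=9 r3=65529 r4=1 r5=65530 r6=8 r7=6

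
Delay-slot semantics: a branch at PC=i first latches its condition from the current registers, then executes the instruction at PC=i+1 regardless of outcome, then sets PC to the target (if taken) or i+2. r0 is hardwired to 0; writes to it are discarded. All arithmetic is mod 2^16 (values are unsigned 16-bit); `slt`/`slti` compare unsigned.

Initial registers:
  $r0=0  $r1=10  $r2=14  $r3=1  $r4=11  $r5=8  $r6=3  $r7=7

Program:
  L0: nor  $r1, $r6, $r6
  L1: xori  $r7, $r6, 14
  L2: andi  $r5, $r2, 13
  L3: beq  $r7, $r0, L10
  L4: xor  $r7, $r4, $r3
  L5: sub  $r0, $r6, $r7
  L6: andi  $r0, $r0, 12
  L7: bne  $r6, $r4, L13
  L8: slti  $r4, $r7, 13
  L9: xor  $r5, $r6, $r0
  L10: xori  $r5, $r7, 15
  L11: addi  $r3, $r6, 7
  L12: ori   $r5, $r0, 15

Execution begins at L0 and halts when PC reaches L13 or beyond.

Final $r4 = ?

PC=0  nor  $r1, $r6, $r6     | $r0=0 $r1=65532 $r2=14 $r3=1 $r4=11 $r5=8 $r6=3 $r7=7
PC=1  xori  $r7, $r6, 14     | $r0=0 $r1=65532 $r2=14 $r3=1 $r4=11 $r5=8 $r6=3 $r7=13
PC=2  andi  $r5, $r2, 13     | $r0=0 $r1=65532 $r2=14 $r3=1 $r4=11 $r5=12 $r6=3 $r7=13
PC=3  beq  $r7, $r0, L10     | $r0=0 $r1=65532 $r2=14 $r3=1 $r4=11 $r5=12 $r6=3 $r7=13  [not taken]
PC=4  xor  $r7, $r4, $r3     | $r0=0 $r1=65532 $r2=14 $r3=1 $r4=11 $r5=12 $r6=3 $r7=10
PC=5  sub  $r0, $r6, $r7     | $r0=0 $r1=65532 $r2=14 $r3=1 $r4=11 $r5=12 $r6=3 $r7=10
PC=6  andi  $r0, $r0, 12     | $r0=0 $r1=65532 $r2=14 $r3=1 $r4=11 $r5=12 $r6=3 $r7=10
PC=7  bne  $r6, $r4, L13     | $r0=0 $r1=65532 $r2=14 $r3=1 $r4=11 $r5=12 $r6=3 $r7=10  [TAKEN]
PC=8  slti  $r4, $r7, 13     | $r0=0 $r1=65532 $r2=14 $r3=1 $r4=1 $r5=12 $r6=3 $r7=10

1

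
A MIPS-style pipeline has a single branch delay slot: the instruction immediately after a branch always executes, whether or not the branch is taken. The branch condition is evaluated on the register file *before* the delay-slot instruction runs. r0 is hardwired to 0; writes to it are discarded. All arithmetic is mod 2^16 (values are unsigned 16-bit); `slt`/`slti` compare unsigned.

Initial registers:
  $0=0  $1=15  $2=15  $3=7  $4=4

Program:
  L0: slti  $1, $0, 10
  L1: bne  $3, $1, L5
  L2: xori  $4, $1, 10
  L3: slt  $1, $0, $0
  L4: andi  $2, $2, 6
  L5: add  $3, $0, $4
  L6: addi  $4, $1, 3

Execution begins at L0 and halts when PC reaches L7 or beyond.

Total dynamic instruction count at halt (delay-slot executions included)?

#0 slti  $1, $0, 10 ; 0/1/15/7/4
#1 bne  $3, $1, L5 ; 0/1/15/7/4 ; →target
#2 xori  $4, $1, 10 ; 0/1/15/7/11
#5 add  $3, $0, $4 ; 0/1/15/11/11
#6 addi  $4, $1, 3 ; 0/1/15/11/4

5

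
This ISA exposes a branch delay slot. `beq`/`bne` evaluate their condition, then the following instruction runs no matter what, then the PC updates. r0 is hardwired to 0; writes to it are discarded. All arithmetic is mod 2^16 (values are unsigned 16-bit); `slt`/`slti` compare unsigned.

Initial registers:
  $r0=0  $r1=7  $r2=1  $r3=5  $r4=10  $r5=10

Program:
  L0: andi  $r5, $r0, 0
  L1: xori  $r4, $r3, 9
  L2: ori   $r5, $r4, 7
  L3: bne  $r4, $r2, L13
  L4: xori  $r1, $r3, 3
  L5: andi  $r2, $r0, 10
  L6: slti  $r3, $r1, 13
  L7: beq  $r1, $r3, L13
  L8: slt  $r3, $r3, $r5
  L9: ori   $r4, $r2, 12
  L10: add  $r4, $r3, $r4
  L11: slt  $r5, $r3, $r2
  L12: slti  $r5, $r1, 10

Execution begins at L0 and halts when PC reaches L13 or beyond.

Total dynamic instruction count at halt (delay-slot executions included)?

5

PC=0  andi  $r5, $r0, 0      | $r0=0 $r1=7 $r2=1 $r3=5 $r4=10 $r5=0
PC=1  xori  $r4, $r3, 9      | $r0=0 $r1=7 $r2=1 $r3=5 $r4=12 $r5=0
PC=2  ori   $r5, $r4, 7      | $r0=0 $r1=7 $r2=1 $r3=5 $r4=12 $r5=15
PC=3  bne  $r4, $r2, L13     | $r0=0 $r1=7 $r2=1 $r3=5 $r4=12 $r5=15  [TAKEN]
PC=4  xori  $r1, $r3, 3      | $r0=0 $r1=6 $r2=1 $r3=5 $r4=12 $r5=15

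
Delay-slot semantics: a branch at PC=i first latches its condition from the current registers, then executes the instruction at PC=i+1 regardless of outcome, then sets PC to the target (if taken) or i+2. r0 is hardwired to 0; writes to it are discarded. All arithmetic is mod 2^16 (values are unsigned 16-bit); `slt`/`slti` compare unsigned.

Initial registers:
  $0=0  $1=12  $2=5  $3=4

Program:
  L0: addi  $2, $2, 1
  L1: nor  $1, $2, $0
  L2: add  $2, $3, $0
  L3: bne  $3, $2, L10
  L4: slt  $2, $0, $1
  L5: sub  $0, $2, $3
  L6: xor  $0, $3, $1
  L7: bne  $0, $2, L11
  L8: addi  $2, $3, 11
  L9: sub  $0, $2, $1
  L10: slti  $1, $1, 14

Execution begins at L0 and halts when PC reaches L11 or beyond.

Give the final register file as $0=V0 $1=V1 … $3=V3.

[0] addi  $2, $2, 1  →  {$0:0, $1:12, $2:6, $3:4}
[1] nor  $1, $2, $0  →  {$0:0, $1:65529, $2:6, $3:4}
[2] add  $2, $3, $0  →  {$0:0, $1:65529, $2:4, $3:4}
[3] bne  $3, $2, L10  →  {$0:0, $1:65529, $2:4, $3:4}  ⟨branch fallthrough⟩
[4] slt  $2, $0, $1  →  {$0:0, $1:65529, $2:1, $3:4}
[5] sub  $0, $2, $3  →  {$0:0, $1:65529, $2:1, $3:4}
[6] xor  $0, $3, $1  →  {$0:0, $1:65529, $2:1, $3:4}
[7] bne  $0, $2, L11  →  {$0:0, $1:65529, $2:1, $3:4}  ⟨branch taken⟩
[8] addi  $2, $3, 11  →  {$0:0, $1:65529, $2:15, $3:4}

$0=0 $1=65529 $2=15 $3=4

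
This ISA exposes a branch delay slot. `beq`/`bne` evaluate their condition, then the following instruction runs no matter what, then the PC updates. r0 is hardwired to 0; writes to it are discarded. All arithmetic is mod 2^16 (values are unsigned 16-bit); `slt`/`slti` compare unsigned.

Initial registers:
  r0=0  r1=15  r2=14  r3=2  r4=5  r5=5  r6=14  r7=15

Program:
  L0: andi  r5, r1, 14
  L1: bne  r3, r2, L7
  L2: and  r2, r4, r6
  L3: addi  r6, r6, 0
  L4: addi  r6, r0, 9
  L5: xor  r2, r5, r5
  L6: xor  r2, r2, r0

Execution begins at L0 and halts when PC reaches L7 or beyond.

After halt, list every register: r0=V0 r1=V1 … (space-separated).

#0 andi  r5, r1, 14 ; 0/15/14/2/5/14/14/15
#1 bne  r3, r2, L7 ; 0/15/14/2/5/14/14/15 ; →target
#2 and  r2, r4, r6 ; 0/15/4/2/5/14/14/15

r0=0 r1=15 r2=4 r3=2 r4=5 r5=14 r6=14 r7=15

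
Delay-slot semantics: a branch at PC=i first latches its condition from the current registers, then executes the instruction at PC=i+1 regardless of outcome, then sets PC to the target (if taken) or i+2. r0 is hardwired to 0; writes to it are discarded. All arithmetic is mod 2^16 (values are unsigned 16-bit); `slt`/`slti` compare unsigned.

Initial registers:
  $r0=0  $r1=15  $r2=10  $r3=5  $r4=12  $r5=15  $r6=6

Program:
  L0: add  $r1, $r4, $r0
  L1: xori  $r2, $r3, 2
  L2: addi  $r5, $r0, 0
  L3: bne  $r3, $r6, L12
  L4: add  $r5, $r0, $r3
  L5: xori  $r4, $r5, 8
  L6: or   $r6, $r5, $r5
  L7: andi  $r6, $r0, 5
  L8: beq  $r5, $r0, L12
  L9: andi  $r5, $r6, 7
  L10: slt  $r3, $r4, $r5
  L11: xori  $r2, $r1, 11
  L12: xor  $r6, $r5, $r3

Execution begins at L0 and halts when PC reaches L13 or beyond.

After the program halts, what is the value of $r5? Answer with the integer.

5

[0] add  $r1, $r4, $r0  →  {$r0:0, $r1:12, $r2:10, $r3:5, $r4:12, $r5:15, $r6:6}
[1] xori  $r2, $r3, 2  →  {$r0:0, $r1:12, $r2:7, $r3:5, $r4:12, $r5:15, $r6:6}
[2] addi  $r5, $r0, 0  →  {$r0:0, $r1:12, $r2:7, $r3:5, $r4:12, $r5:0, $r6:6}
[3] bne  $r3, $r6, L12  →  {$r0:0, $r1:12, $r2:7, $r3:5, $r4:12, $r5:0, $r6:6}  ⟨branch taken⟩
[4] add  $r5, $r0, $r3  →  {$r0:0, $r1:12, $r2:7, $r3:5, $r4:12, $r5:5, $r6:6}
[12] xor  $r6, $r5, $r3  →  {$r0:0, $r1:12, $r2:7, $r3:5, $r4:12, $r5:5, $r6:0}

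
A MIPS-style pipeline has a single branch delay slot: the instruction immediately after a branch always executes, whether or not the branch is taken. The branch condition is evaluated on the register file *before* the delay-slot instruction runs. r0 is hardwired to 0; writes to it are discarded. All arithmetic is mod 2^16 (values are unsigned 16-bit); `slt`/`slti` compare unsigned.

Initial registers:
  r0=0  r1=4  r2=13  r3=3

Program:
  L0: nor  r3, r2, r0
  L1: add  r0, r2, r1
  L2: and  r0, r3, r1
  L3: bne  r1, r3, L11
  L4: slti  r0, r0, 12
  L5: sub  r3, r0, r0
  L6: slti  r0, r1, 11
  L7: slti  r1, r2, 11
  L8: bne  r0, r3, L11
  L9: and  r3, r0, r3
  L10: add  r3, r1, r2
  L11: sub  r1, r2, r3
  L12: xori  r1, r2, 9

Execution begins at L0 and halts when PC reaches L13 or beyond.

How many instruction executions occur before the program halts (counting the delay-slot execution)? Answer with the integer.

#0 nor  r3, r2, r0 ; 0/4/13/65522
#1 add  r0, r2, r1 ; 0/4/13/65522
#2 and  r0, r3, r1 ; 0/4/13/65522
#3 bne  r1, r3, L11 ; 0/4/13/65522 ; →target
#4 slti  r0, r0, 12 ; 0/4/13/65522
#11 sub  r1, r2, r3 ; 0/27/13/65522
#12 xori  r1, r2, 9 ; 0/4/13/65522

7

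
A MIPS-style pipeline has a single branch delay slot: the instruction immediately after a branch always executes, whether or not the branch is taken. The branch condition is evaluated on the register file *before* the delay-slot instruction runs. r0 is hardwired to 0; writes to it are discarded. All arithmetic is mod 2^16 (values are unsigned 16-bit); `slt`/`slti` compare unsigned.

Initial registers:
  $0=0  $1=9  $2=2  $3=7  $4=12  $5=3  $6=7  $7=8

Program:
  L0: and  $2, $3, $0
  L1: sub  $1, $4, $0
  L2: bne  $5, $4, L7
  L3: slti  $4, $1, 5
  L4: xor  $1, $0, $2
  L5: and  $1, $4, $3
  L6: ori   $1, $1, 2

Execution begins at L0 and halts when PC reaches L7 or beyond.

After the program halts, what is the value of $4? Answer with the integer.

  step pc=0: and  $2, $3, $0  regs=(0,9,0,7,12,3,7,8)
  step pc=1: sub  $1, $4, $0  regs=(0,12,0,7,12,3,7,8)
  step pc=2: bne  $5, $4, L7  cond=T  regs=(0,12,0,7,12,3,7,8)
  step pc=3: slti  $4, $1, 5  regs=(0,12,0,7,0,3,7,8)

0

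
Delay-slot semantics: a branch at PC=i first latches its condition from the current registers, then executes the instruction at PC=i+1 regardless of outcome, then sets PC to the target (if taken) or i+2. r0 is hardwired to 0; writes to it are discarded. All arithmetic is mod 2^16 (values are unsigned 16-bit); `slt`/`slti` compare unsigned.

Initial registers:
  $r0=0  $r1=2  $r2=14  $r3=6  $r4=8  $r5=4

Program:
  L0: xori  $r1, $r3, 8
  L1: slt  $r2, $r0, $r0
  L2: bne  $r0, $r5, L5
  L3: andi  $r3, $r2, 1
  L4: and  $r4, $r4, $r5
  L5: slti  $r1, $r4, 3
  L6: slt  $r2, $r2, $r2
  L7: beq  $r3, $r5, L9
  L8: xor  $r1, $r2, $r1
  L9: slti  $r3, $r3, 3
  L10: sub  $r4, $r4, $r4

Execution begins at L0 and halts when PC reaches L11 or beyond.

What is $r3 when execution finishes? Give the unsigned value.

[0] xori  $r1, $r3, 8  →  {$r0:0, $r1:14, $r2:14, $r3:6, $r4:8, $r5:4}
[1] slt  $r2, $r0, $r0  →  {$r0:0, $r1:14, $r2:0, $r3:6, $r4:8, $r5:4}
[2] bne  $r0, $r5, L5  →  {$r0:0, $r1:14, $r2:0, $r3:6, $r4:8, $r5:4}  ⟨branch taken⟩
[3] andi  $r3, $r2, 1  →  {$r0:0, $r1:14, $r2:0, $r3:0, $r4:8, $r5:4}
[5] slti  $r1, $r4, 3  →  {$r0:0, $r1:0, $r2:0, $r3:0, $r4:8, $r5:4}
[6] slt  $r2, $r2, $r2  →  {$r0:0, $r1:0, $r2:0, $r3:0, $r4:8, $r5:4}
[7] beq  $r3, $r5, L9  →  {$r0:0, $r1:0, $r2:0, $r3:0, $r4:8, $r5:4}  ⟨branch fallthrough⟩
[8] xor  $r1, $r2, $r1  →  {$r0:0, $r1:0, $r2:0, $r3:0, $r4:8, $r5:4}
[9] slti  $r3, $r3, 3  →  {$r0:0, $r1:0, $r2:0, $r3:1, $r4:8, $r5:4}
[10] sub  $r4, $r4, $r4  →  {$r0:0, $r1:0, $r2:0, $r3:1, $r4:0, $r5:4}

1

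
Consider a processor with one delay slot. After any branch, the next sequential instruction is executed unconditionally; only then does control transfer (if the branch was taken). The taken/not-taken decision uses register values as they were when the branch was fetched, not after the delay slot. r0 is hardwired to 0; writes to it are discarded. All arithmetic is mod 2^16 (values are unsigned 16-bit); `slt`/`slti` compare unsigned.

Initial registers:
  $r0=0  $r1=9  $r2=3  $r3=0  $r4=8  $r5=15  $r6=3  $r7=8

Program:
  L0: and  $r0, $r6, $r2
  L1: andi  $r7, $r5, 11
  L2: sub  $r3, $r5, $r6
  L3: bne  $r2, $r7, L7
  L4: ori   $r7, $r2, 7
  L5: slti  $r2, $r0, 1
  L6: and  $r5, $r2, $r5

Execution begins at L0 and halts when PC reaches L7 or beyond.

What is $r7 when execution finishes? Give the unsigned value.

[0] and  $r0, $r6, $r2  →  {$r0:0, $r1:9, $r2:3, $r3:0, $r4:8, $r5:15, $r6:3, $r7:8}
[1] andi  $r7, $r5, 11  →  {$r0:0, $r1:9, $r2:3, $r3:0, $r4:8, $r5:15, $r6:3, $r7:11}
[2] sub  $r3, $r5, $r6  →  {$r0:0, $r1:9, $r2:3, $r3:12, $r4:8, $r5:15, $r6:3, $r7:11}
[3] bne  $r2, $r7, L7  →  {$r0:0, $r1:9, $r2:3, $r3:12, $r4:8, $r5:15, $r6:3, $r7:11}  ⟨branch taken⟩
[4] ori   $r7, $r2, 7  →  {$r0:0, $r1:9, $r2:3, $r3:12, $r4:8, $r5:15, $r6:3, $r7:7}

7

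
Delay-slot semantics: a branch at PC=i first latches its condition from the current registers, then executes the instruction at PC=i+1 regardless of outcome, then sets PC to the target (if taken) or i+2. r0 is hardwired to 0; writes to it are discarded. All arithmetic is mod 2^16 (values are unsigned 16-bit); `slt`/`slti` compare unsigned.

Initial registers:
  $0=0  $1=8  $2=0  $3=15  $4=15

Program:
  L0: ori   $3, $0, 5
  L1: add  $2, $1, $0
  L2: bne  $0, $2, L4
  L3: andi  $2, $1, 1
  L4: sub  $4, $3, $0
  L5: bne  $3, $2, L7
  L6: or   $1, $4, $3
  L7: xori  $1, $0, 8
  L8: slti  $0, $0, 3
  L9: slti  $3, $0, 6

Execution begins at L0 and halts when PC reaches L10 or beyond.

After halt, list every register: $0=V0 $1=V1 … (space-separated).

  step pc=0: ori   $3, $0, 5  regs=(0,8,0,5,15)
  step pc=1: add  $2, $1, $0  regs=(0,8,8,5,15)
  step pc=2: bne  $0, $2, L4  cond=T  regs=(0,8,8,5,15)
  step pc=3: andi  $2, $1, 1  regs=(0,8,0,5,15)
  step pc=4: sub  $4, $3, $0  regs=(0,8,0,5,5)
  step pc=5: bne  $3, $2, L7  cond=T  regs=(0,8,0,5,5)
  step pc=6: or   $1, $4, $3  regs=(0,5,0,5,5)
  step pc=7: xori  $1, $0, 8  regs=(0,8,0,5,5)
  step pc=8: slti  $0, $0, 3  regs=(0,8,0,5,5)
  step pc=9: slti  $3, $0, 6  regs=(0,8,0,1,5)

$0=0 $1=8 $2=0 $3=1 $4=5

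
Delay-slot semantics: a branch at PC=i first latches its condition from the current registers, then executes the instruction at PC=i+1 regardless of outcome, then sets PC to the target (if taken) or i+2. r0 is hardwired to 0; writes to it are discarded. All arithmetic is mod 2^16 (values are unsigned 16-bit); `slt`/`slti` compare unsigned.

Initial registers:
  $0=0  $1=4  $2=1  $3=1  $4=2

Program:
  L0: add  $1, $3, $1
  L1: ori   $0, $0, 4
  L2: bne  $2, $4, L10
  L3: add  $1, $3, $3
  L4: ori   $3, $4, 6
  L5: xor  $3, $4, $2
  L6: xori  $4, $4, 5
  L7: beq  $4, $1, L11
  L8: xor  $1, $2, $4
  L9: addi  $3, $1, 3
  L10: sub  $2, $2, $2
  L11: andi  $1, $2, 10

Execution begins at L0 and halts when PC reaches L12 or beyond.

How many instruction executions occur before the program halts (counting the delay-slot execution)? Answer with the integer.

#0 add  $1, $3, $1 ; 0/5/1/1/2
#1 ori   $0, $0, 4 ; 0/5/1/1/2
#2 bne  $2, $4, L10 ; 0/5/1/1/2 ; →target
#3 add  $1, $3, $3 ; 0/2/1/1/2
#10 sub  $2, $2, $2 ; 0/2/0/1/2
#11 andi  $1, $2, 10 ; 0/0/0/1/2

6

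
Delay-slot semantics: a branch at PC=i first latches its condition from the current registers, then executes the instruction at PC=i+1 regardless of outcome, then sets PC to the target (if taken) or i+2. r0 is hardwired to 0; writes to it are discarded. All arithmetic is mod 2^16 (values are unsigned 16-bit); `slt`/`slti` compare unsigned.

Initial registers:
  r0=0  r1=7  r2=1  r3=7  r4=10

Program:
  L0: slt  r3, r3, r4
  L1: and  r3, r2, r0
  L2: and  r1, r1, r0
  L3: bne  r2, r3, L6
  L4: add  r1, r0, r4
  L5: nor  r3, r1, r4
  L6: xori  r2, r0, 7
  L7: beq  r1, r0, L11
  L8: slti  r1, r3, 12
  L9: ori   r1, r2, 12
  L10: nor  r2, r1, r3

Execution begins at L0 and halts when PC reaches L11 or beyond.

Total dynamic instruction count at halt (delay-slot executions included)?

10

  step pc=0: slt  r3, r3, r4  regs=(0,7,1,1,10)
  step pc=1: and  r3, r2, r0  regs=(0,7,1,0,10)
  step pc=2: and  r1, r1, r0  regs=(0,0,1,0,10)
  step pc=3: bne  r2, r3, L6  cond=T  regs=(0,0,1,0,10)
  step pc=4: add  r1, r0, r4  regs=(0,10,1,0,10)
  step pc=6: xori  r2, r0, 7  regs=(0,10,7,0,10)
  step pc=7: beq  r1, r0, L11  cond=F  regs=(0,10,7,0,10)
  step pc=8: slti  r1, r3, 12  regs=(0,1,7,0,10)
  step pc=9: ori   r1, r2, 12  regs=(0,15,7,0,10)
  step pc=10: nor  r2, r1, r3  regs=(0,15,65520,0,10)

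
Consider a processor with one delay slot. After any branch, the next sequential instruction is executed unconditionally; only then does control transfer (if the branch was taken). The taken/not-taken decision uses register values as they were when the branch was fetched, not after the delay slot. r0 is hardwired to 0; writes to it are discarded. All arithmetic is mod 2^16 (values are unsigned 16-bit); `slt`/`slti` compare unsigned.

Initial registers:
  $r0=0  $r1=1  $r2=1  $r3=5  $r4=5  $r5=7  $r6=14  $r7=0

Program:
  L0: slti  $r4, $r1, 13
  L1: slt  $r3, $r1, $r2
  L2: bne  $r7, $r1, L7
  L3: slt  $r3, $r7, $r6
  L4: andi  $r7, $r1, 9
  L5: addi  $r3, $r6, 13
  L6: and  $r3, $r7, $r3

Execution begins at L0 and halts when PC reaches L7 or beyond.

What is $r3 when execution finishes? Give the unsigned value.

PC=0  slti  $r4, $r1, 13     | $r0=0 $r1=1 $r2=1 $r3=5 $r4=1 $r5=7 $r6=14 $r7=0
PC=1  slt  $r3, $r1, $r2     | $r0=0 $r1=1 $r2=1 $r3=0 $r4=1 $r5=7 $r6=14 $r7=0
PC=2  bne  $r7, $r1, L7      | $r0=0 $r1=1 $r2=1 $r3=0 $r4=1 $r5=7 $r6=14 $r7=0  [TAKEN]
PC=3  slt  $r3, $r7, $r6     | $r0=0 $r1=1 $r2=1 $r3=1 $r4=1 $r5=7 $r6=14 $r7=0

1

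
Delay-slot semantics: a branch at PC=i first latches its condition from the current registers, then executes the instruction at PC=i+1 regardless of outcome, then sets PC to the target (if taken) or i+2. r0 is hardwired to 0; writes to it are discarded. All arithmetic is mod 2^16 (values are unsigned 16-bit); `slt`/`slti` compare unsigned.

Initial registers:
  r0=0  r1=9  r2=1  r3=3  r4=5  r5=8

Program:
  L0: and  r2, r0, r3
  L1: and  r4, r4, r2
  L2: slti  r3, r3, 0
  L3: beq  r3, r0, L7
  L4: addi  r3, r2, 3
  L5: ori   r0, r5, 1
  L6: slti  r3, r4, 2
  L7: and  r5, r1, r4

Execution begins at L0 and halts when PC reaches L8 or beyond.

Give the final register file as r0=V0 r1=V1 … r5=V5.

[0] and  r2, r0, r3  →  {r0:0, r1:9, r2:0, r3:3, r4:5, r5:8}
[1] and  r4, r4, r2  →  {r0:0, r1:9, r2:0, r3:3, r4:0, r5:8}
[2] slti  r3, r3, 0  →  {r0:0, r1:9, r2:0, r3:0, r4:0, r5:8}
[3] beq  r3, r0, L7  →  {r0:0, r1:9, r2:0, r3:0, r4:0, r5:8}  ⟨branch taken⟩
[4] addi  r3, r2, 3  →  {r0:0, r1:9, r2:0, r3:3, r4:0, r5:8}
[7] and  r5, r1, r4  →  {r0:0, r1:9, r2:0, r3:3, r4:0, r5:0}

r0=0 r1=9 r2=0 r3=3 r4=0 r5=0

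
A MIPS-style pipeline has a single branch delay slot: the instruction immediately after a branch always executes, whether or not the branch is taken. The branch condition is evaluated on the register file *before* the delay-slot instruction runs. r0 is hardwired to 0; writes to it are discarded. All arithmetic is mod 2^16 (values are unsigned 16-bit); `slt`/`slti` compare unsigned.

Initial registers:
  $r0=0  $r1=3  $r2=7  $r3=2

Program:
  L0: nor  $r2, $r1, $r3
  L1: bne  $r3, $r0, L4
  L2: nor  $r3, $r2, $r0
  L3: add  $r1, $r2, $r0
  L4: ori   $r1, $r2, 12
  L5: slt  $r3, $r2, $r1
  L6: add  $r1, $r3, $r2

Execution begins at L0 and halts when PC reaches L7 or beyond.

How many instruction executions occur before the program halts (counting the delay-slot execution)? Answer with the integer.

#0 nor  $r2, $r1, $r3 ; 0/3/65532/2
#1 bne  $r3, $r0, L4 ; 0/3/65532/2 ; →target
#2 nor  $r3, $r2, $r0 ; 0/3/65532/3
#4 ori   $r1, $r2, 12 ; 0/65532/65532/3
#5 slt  $r3, $r2, $r1 ; 0/65532/65532/0
#6 add  $r1, $r3, $r2 ; 0/65532/65532/0

6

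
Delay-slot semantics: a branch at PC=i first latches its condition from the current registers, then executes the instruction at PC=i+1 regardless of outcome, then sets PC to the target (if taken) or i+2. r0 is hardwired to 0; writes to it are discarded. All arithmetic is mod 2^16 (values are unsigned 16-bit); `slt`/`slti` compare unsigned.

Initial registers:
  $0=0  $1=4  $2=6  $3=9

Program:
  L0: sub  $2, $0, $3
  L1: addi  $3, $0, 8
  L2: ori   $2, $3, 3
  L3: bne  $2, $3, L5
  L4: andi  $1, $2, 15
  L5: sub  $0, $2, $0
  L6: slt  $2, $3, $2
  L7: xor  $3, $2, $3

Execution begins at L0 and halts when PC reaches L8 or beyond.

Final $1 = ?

11

#0 sub  $2, $0, $3 ; 0/4/65527/9
#1 addi  $3, $0, 8 ; 0/4/65527/8
#2 ori   $2, $3, 3 ; 0/4/11/8
#3 bne  $2, $3, L5 ; 0/4/11/8 ; →target
#4 andi  $1, $2, 15 ; 0/11/11/8
#5 sub  $0, $2, $0 ; 0/11/11/8
#6 slt  $2, $3, $2 ; 0/11/1/8
#7 xor  $3, $2, $3 ; 0/11/1/9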